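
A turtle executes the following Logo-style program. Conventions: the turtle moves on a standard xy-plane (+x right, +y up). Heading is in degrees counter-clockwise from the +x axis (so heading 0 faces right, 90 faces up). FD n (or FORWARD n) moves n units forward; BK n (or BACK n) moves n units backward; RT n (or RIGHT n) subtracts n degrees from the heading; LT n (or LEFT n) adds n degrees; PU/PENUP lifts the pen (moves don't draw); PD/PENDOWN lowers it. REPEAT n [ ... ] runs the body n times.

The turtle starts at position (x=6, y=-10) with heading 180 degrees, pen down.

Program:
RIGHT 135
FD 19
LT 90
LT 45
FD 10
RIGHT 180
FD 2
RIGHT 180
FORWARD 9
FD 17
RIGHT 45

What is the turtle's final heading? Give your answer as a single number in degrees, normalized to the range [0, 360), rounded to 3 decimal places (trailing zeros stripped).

Answer: 135

Derivation:
Executing turtle program step by step:
Start: pos=(6,-10), heading=180, pen down
RT 135: heading 180 -> 45
FD 19: (6,-10) -> (19.435,3.435) [heading=45, draw]
LT 90: heading 45 -> 135
LT 45: heading 135 -> 180
FD 10: (19.435,3.435) -> (9.435,3.435) [heading=180, draw]
RT 180: heading 180 -> 0
FD 2: (9.435,3.435) -> (11.435,3.435) [heading=0, draw]
RT 180: heading 0 -> 180
FD 9: (11.435,3.435) -> (2.435,3.435) [heading=180, draw]
FD 17: (2.435,3.435) -> (-14.565,3.435) [heading=180, draw]
RT 45: heading 180 -> 135
Final: pos=(-14.565,3.435), heading=135, 5 segment(s) drawn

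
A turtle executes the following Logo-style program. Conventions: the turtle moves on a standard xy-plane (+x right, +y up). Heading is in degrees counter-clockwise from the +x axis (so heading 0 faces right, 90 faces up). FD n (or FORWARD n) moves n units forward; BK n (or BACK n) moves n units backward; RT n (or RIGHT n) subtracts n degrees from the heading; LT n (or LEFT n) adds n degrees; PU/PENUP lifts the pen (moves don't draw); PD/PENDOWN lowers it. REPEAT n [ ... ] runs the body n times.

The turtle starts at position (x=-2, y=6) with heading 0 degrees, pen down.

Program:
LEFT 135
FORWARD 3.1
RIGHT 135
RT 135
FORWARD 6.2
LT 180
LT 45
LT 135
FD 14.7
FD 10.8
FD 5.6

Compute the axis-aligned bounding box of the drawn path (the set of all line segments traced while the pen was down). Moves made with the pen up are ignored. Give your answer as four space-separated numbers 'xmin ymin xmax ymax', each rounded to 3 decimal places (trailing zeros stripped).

Executing turtle program step by step:
Start: pos=(-2,6), heading=0, pen down
LT 135: heading 0 -> 135
FD 3.1: (-2,6) -> (-4.192,8.192) [heading=135, draw]
RT 135: heading 135 -> 0
RT 135: heading 0 -> 225
FD 6.2: (-4.192,8.192) -> (-8.576,3.808) [heading=225, draw]
LT 180: heading 225 -> 45
LT 45: heading 45 -> 90
LT 135: heading 90 -> 225
FD 14.7: (-8.576,3.808) -> (-18.971,-6.587) [heading=225, draw]
FD 10.8: (-18.971,-6.587) -> (-26.607,-14.223) [heading=225, draw]
FD 5.6: (-26.607,-14.223) -> (-30.567,-18.183) [heading=225, draw]
Final: pos=(-30.567,-18.183), heading=225, 5 segment(s) drawn

Segment endpoints: x in {-30.567, -26.607, -18.971, -8.576, -4.192, -2}, y in {-18.183, -14.223, -6.587, 3.808, 6, 8.192}
xmin=-30.567, ymin=-18.183, xmax=-2, ymax=8.192

Answer: -30.567 -18.183 -2 8.192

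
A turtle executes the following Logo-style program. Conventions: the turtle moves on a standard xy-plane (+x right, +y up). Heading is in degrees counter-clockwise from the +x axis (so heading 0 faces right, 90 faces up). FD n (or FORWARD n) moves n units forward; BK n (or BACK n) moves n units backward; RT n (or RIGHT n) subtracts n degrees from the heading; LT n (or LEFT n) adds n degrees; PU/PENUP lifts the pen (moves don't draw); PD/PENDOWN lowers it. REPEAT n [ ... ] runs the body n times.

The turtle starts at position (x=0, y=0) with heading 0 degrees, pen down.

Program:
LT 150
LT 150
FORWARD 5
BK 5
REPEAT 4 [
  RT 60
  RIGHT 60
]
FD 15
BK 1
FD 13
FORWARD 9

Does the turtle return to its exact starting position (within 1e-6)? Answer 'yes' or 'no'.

Executing turtle program step by step:
Start: pos=(0,0), heading=0, pen down
LT 150: heading 0 -> 150
LT 150: heading 150 -> 300
FD 5: (0,0) -> (2.5,-4.33) [heading=300, draw]
BK 5: (2.5,-4.33) -> (0,0) [heading=300, draw]
REPEAT 4 [
  -- iteration 1/4 --
  RT 60: heading 300 -> 240
  RT 60: heading 240 -> 180
  -- iteration 2/4 --
  RT 60: heading 180 -> 120
  RT 60: heading 120 -> 60
  -- iteration 3/4 --
  RT 60: heading 60 -> 0
  RT 60: heading 0 -> 300
  -- iteration 4/4 --
  RT 60: heading 300 -> 240
  RT 60: heading 240 -> 180
]
FD 15: (0,0) -> (-15,0) [heading=180, draw]
BK 1: (-15,0) -> (-14,0) [heading=180, draw]
FD 13: (-14,0) -> (-27,0) [heading=180, draw]
FD 9: (-27,0) -> (-36,0) [heading=180, draw]
Final: pos=(-36,0), heading=180, 6 segment(s) drawn

Start position: (0, 0)
Final position: (-36, 0)
Distance = 36; >= 1e-6 -> NOT closed

Answer: no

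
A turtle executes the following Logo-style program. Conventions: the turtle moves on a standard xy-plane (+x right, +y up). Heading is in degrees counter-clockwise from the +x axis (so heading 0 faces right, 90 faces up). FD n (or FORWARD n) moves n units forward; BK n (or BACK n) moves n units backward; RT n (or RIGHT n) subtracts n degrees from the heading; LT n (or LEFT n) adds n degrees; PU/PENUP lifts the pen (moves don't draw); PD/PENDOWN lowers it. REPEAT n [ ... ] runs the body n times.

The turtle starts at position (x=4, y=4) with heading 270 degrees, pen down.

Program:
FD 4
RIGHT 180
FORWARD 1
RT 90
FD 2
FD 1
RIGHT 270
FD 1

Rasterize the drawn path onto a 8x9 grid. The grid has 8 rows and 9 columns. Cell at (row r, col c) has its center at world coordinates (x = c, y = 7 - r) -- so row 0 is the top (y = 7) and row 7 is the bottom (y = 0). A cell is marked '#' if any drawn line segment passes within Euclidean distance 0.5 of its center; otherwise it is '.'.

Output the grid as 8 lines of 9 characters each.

Segment 0: (4,4) -> (4,0)
Segment 1: (4,0) -> (4,1)
Segment 2: (4,1) -> (6,1)
Segment 3: (6,1) -> (7,1)
Segment 4: (7,1) -> (7,2)

Answer: .........
.........
.........
....#....
....#....
....#..#.
....####.
....#....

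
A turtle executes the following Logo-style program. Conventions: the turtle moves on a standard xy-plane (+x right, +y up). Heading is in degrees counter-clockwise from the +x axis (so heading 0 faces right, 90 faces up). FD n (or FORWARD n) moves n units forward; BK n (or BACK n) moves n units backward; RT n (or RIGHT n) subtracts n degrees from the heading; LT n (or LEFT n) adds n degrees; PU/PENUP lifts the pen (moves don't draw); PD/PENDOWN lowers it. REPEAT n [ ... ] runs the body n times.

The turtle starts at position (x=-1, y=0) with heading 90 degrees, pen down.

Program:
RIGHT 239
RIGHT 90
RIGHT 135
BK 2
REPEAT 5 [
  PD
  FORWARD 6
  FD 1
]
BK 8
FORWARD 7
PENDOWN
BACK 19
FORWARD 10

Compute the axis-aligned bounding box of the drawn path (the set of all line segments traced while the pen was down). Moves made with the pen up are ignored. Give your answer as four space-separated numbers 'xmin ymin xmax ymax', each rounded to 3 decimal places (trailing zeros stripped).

Executing turtle program step by step:
Start: pos=(-1,0), heading=90, pen down
RT 239: heading 90 -> 211
RT 90: heading 211 -> 121
RT 135: heading 121 -> 346
BK 2: (-1,0) -> (-2.941,0.484) [heading=346, draw]
REPEAT 5 [
  -- iteration 1/5 --
  PD: pen down
  FD 6: (-2.941,0.484) -> (2.881,-0.968) [heading=346, draw]
  FD 1: (2.881,-0.968) -> (3.851,-1.21) [heading=346, draw]
  -- iteration 2/5 --
  PD: pen down
  FD 6: (3.851,-1.21) -> (9.673,-2.661) [heading=346, draw]
  FD 1: (9.673,-2.661) -> (10.644,-2.903) [heading=346, draw]
  -- iteration 3/5 --
  PD: pen down
  FD 6: (10.644,-2.903) -> (16.465,-4.355) [heading=346, draw]
  FD 1: (16.465,-4.355) -> (17.436,-4.597) [heading=346, draw]
  -- iteration 4/5 --
  PD: pen down
  FD 6: (17.436,-4.597) -> (23.257,-6.048) [heading=346, draw]
  FD 1: (23.257,-6.048) -> (24.228,-6.29) [heading=346, draw]
  -- iteration 5/5 --
  PD: pen down
  FD 6: (24.228,-6.29) -> (30.049,-7.742) [heading=346, draw]
  FD 1: (30.049,-7.742) -> (31.02,-7.983) [heading=346, draw]
]
BK 8: (31.02,-7.983) -> (23.257,-6.048) [heading=346, draw]
FD 7: (23.257,-6.048) -> (30.049,-7.742) [heading=346, draw]
PD: pen down
BK 19: (30.049,-7.742) -> (11.614,-3.145) [heading=346, draw]
FD 10: (11.614,-3.145) -> (21.317,-5.564) [heading=346, draw]
Final: pos=(21.317,-5.564), heading=346, 15 segment(s) drawn

Segment endpoints: x in {-2.941, -1, 2.881, 3.851, 9.673, 10.644, 11.614, 16.465, 17.436, 21.317, 23.257, 23.257, 24.228, 30.049, 30.049, 31.02}, y in {-7.983, -7.742, -7.742, -6.29, -6.048, -6.048, -5.564, -4.597, -4.355, -3.145, -2.903, -2.661, -1.21, -0.968, 0, 0.484}
xmin=-2.941, ymin=-7.983, xmax=31.02, ymax=0.484

Answer: -2.941 -7.983 31.02 0.484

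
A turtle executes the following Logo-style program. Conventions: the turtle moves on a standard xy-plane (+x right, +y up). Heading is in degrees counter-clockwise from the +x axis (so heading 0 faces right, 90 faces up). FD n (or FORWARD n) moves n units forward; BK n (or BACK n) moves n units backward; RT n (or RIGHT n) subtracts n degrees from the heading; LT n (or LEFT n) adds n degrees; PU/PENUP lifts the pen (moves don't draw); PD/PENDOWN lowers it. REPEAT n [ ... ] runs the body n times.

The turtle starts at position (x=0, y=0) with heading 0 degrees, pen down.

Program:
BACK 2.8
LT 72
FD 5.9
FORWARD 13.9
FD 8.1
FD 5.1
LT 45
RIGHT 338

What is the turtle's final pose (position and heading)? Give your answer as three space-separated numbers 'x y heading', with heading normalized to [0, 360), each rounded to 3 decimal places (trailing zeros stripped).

Executing turtle program step by step:
Start: pos=(0,0), heading=0, pen down
BK 2.8: (0,0) -> (-2.8,0) [heading=0, draw]
LT 72: heading 0 -> 72
FD 5.9: (-2.8,0) -> (-0.977,5.611) [heading=72, draw]
FD 13.9: (-0.977,5.611) -> (3.319,18.831) [heading=72, draw]
FD 8.1: (3.319,18.831) -> (5.822,26.534) [heading=72, draw]
FD 5.1: (5.822,26.534) -> (7.398,31.385) [heading=72, draw]
LT 45: heading 72 -> 117
RT 338: heading 117 -> 139
Final: pos=(7.398,31.385), heading=139, 5 segment(s) drawn

Answer: 7.398 31.385 139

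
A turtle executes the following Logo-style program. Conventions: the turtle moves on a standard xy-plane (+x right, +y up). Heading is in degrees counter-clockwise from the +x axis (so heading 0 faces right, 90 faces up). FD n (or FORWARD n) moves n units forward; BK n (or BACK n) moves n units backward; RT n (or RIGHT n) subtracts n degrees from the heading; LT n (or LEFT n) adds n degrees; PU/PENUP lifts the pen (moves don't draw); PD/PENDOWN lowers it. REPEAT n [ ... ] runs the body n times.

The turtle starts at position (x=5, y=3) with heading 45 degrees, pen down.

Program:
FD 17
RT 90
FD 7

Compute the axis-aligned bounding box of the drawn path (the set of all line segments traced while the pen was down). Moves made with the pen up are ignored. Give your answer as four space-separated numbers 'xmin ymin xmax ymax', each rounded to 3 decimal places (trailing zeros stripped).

Executing turtle program step by step:
Start: pos=(5,3), heading=45, pen down
FD 17: (5,3) -> (17.021,15.021) [heading=45, draw]
RT 90: heading 45 -> 315
FD 7: (17.021,15.021) -> (21.971,10.071) [heading=315, draw]
Final: pos=(21.971,10.071), heading=315, 2 segment(s) drawn

Segment endpoints: x in {5, 17.021, 21.971}, y in {3, 10.071, 15.021}
xmin=5, ymin=3, xmax=21.971, ymax=15.021

Answer: 5 3 21.971 15.021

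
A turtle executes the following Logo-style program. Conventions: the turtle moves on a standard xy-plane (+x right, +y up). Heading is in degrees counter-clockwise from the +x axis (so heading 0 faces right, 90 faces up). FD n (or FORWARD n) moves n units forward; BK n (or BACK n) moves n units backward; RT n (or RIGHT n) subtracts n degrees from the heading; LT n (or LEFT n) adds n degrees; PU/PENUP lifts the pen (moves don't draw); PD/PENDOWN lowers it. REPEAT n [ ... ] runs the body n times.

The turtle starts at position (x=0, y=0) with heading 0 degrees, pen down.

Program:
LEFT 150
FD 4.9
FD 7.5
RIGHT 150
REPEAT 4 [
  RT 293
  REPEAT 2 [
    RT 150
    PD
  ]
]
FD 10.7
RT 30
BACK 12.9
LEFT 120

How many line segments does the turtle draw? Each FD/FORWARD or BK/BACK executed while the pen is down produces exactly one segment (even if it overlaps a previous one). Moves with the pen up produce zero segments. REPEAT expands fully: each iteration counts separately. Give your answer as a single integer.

Executing turtle program step by step:
Start: pos=(0,0), heading=0, pen down
LT 150: heading 0 -> 150
FD 4.9: (0,0) -> (-4.244,2.45) [heading=150, draw]
FD 7.5: (-4.244,2.45) -> (-10.739,6.2) [heading=150, draw]
RT 150: heading 150 -> 0
REPEAT 4 [
  -- iteration 1/4 --
  RT 293: heading 0 -> 67
  REPEAT 2 [
    -- iteration 1/2 --
    RT 150: heading 67 -> 277
    PD: pen down
    -- iteration 2/2 --
    RT 150: heading 277 -> 127
    PD: pen down
  ]
  -- iteration 2/4 --
  RT 293: heading 127 -> 194
  REPEAT 2 [
    -- iteration 1/2 --
    RT 150: heading 194 -> 44
    PD: pen down
    -- iteration 2/2 --
    RT 150: heading 44 -> 254
    PD: pen down
  ]
  -- iteration 3/4 --
  RT 293: heading 254 -> 321
  REPEAT 2 [
    -- iteration 1/2 --
    RT 150: heading 321 -> 171
    PD: pen down
    -- iteration 2/2 --
    RT 150: heading 171 -> 21
    PD: pen down
  ]
  -- iteration 4/4 --
  RT 293: heading 21 -> 88
  REPEAT 2 [
    -- iteration 1/2 --
    RT 150: heading 88 -> 298
    PD: pen down
    -- iteration 2/2 --
    RT 150: heading 298 -> 148
    PD: pen down
  ]
]
FD 10.7: (-10.739,6.2) -> (-19.813,11.87) [heading=148, draw]
RT 30: heading 148 -> 118
BK 12.9: (-19.813,11.87) -> (-13.757,0.48) [heading=118, draw]
LT 120: heading 118 -> 238
Final: pos=(-13.757,0.48), heading=238, 4 segment(s) drawn
Segments drawn: 4

Answer: 4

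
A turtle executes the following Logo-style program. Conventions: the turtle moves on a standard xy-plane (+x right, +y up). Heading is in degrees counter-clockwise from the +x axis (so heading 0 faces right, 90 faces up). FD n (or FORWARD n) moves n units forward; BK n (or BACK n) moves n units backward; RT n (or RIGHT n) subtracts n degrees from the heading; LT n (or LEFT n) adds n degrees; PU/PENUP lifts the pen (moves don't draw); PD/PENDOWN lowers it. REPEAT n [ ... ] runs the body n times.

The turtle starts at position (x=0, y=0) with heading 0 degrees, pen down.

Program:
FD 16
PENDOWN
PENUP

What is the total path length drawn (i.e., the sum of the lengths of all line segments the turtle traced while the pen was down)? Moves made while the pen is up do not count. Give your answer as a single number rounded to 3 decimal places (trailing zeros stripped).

Executing turtle program step by step:
Start: pos=(0,0), heading=0, pen down
FD 16: (0,0) -> (16,0) [heading=0, draw]
PD: pen down
PU: pen up
Final: pos=(16,0), heading=0, 1 segment(s) drawn

Segment lengths:
  seg 1: (0,0) -> (16,0), length = 16
Total = 16

Answer: 16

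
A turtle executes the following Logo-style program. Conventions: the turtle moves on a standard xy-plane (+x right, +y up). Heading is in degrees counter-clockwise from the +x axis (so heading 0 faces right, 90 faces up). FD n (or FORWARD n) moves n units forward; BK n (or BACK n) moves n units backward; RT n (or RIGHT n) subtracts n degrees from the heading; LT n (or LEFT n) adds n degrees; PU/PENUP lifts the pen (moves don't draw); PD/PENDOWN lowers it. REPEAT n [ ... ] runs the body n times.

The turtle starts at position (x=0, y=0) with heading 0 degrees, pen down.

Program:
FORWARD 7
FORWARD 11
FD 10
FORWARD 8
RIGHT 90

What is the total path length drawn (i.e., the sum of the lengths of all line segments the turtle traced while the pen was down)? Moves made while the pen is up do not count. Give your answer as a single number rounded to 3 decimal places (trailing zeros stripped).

Answer: 36

Derivation:
Executing turtle program step by step:
Start: pos=(0,0), heading=0, pen down
FD 7: (0,0) -> (7,0) [heading=0, draw]
FD 11: (7,0) -> (18,0) [heading=0, draw]
FD 10: (18,0) -> (28,0) [heading=0, draw]
FD 8: (28,0) -> (36,0) [heading=0, draw]
RT 90: heading 0 -> 270
Final: pos=(36,0), heading=270, 4 segment(s) drawn

Segment lengths:
  seg 1: (0,0) -> (7,0), length = 7
  seg 2: (7,0) -> (18,0), length = 11
  seg 3: (18,0) -> (28,0), length = 10
  seg 4: (28,0) -> (36,0), length = 8
Total = 36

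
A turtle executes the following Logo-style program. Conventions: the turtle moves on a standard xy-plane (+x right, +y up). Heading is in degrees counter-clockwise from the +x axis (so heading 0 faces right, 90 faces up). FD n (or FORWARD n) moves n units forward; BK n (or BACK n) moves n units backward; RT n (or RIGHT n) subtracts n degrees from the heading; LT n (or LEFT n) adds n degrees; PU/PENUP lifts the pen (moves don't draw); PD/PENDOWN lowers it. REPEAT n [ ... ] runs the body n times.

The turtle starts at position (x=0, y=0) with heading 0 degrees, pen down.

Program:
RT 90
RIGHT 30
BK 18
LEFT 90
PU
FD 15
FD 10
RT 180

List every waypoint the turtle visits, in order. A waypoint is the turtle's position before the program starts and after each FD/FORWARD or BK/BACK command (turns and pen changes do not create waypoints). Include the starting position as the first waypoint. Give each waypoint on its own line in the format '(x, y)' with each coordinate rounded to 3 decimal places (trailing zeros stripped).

Executing turtle program step by step:
Start: pos=(0,0), heading=0, pen down
RT 90: heading 0 -> 270
RT 30: heading 270 -> 240
BK 18: (0,0) -> (9,15.588) [heading=240, draw]
LT 90: heading 240 -> 330
PU: pen up
FD 15: (9,15.588) -> (21.99,8.088) [heading=330, move]
FD 10: (21.99,8.088) -> (30.651,3.088) [heading=330, move]
RT 180: heading 330 -> 150
Final: pos=(30.651,3.088), heading=150, 1 segment(s) drawn
Waypoints (4 total):
(0, 0)
(9, 15.588)
(21.99, 8.088)
(30.651, 3.088)

Answer: (0, 0)
(9, 15.588)
(21.99, 8.088)
(30.651, 3.088)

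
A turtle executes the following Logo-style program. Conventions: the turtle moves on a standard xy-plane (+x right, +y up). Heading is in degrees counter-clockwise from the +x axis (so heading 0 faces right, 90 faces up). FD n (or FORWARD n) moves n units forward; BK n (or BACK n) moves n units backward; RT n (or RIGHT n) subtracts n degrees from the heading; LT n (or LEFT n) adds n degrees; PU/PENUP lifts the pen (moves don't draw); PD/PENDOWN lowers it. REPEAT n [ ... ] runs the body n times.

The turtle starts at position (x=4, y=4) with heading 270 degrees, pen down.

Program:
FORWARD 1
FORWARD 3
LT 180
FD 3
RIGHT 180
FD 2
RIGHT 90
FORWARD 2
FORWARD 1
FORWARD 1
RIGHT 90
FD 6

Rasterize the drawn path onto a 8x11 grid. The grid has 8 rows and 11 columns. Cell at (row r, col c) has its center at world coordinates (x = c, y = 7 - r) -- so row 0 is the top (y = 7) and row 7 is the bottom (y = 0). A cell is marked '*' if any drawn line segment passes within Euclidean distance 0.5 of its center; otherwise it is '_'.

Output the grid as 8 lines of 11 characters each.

Segment 0: (4,4) -> (4,3)
Segment 1: (4,3) -> (4,0)
Segment 2: (4,0) -> (4,3)
Segment 3: (4,3) -> (4,1)
Segment 4: (4,1) -> (2,1)
Segment 5: (2,1) -> (1,1)
Segment 6: (1,1) -> (0,1)
Segment 7: (0,1) -> (0,7)

Answer: *__________
*__________
*__________
*___*______
*___*______
*___*______
*****______
____*______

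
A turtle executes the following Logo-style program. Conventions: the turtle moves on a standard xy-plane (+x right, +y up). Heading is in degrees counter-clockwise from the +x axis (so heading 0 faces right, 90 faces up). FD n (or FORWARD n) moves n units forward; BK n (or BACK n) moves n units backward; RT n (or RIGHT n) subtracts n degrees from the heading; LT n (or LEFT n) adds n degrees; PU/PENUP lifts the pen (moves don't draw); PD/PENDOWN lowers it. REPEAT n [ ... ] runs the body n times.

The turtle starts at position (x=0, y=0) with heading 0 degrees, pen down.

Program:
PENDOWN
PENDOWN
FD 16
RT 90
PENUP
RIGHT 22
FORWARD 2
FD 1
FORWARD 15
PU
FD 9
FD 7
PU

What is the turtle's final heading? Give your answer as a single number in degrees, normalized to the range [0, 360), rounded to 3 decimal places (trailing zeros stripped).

Executing turtle program step by step:
Start: pos=(0,0), heading=0, pen down
PD: pen down
PD: pen down
FD 16: (0,0) -> (16,0) [heading=0, draw]
RT 90: heading 0 -> 270
PU: pen up
RT 22: heading 270 -> 248
FD 2: (16,0) -> (15.251,-1.854) [heading=248, move]
FD 1: (15.251,-1.854) -> (14.876,-2.782) [heading=248, move]
FD 15: (14.876,-2.782) -> (9.257,-16.689) [heading=248, move]
PU: pen up
FD 9: (9.257,-16.689) -> (5.886,-25.034) [heading=248, move]
FD 7: (5.886,-25.034) -> (3.263,-31.524) [heading=248, move]
PU: pen up
Final: pos=(3.263,-31.524), heading=248, 1 segment(s) drawn

Answer: 248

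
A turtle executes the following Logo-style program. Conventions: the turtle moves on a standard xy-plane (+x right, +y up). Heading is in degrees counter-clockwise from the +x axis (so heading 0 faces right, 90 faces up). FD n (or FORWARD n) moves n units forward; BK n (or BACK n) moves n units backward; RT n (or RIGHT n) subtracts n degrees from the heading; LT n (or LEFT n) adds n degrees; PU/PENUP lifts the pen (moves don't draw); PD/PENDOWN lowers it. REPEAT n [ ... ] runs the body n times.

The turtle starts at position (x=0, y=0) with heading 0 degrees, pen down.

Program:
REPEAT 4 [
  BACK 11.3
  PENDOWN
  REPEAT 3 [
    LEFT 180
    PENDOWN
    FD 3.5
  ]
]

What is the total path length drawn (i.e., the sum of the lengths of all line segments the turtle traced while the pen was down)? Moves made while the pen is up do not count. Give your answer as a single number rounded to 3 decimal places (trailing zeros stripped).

Executing turtle program step by step:
Start: pos=(0,0), heading=0, pen down
REPEAT 4 [
  -- iteration 1/4 --
  BK 11.3: (0,0) -> (-11.3,0) [heading=0, draw]
  PD: pen down
  REPEAT 3 [
    -- iteration 1/3 --
    LT 180: heading 0 -> 180
    PD: pen down
    FD 3.5: (-11.3,0) -> (-14.8,0) [heading=180, draw]
    -- iteration 2/3 --
    LT 180: heading 180 -> 0
    PD: pen down
    FD 3.5: (-14.8,0) -> (-11.3,0) [heading=0, draw]
    -- iteration 3/3 --
    LT 180: heading 0 -> 180
    PD: pen down
    FD 3.5: (-11.3,0) -> (-14.8,0) [heading=180, draw]
  ]
  -- iteration 2/4 --
  BK 11.3: (-14.8,0) -> (-3.5,0) [heading=180, draw]
  PD: pen down
  REPEAT 3 [
    -- iteration 1/3 --
    LT 180: heading 180 -> 0
    PD: pen down
    FD 3.5: (-3.5,0) -> (0,0) [heading=0, draw]
    -- iteration 2/3 --
    LT 180: heading 0 -> 180
    PD: pen down
    FD 3.5: (0,0) -> (-3.5,0) [heading=180, draw]
    -- iteration 3/3 --
    LT 180: heading 180 -> 0
    PD: pen down
    FD 3.5: (-3.5,0) -> (0,0) [heading=0, draw]
  ]
  -- iteration 3/4 --
  BK 11.3: (0,0) -> (-11.3,0) [heading=0, draw]
  PD: pen down
  REPEAT 3 [
    -- iteration 1/3 --
    LT 180: heading 0 -> 180
    PD: pen down
    FD 3.5: (-11.3,0) -> (-14.8,0) [heading=180, draw]
    -- iteration 2/3 --
    LT 180: heading 180 -> 0
    PD: pen down
    FD 3.5: (-14.8,0) -> (-11.3,0) [heading=0, draw]
    -- iteration 3/3 --
    LT 180: heading 0 -> 180
    PD: pen down
    FD 3.5: (-11.3,0) -> (-14.8,0) [heading=180, draw]
  ]
  -- iteration 4/4 --
  BK 11.3: (-14.8,0) -> (-3.5,0) [heading=180, draw]
  PD: pen down
  REPEAT 3 [
    -- iteration 1/3 --
    LT 180: heading 180 -> 0
    PD: pen down
    FD 3.5: (-3.5,0) -> (0,0) [heading=0, draw]
    -- iteration 2/3 --
    LT 180: heading 0 -> 180
    PD: pen down
    FD 3.5: (0,0) -> (-3.5,0) [heading=180, draw]
    -- iteration 3/3 --
    LT 180: heading 180 -> 0
    PD: pen down
    FD 3.5: (-3.5,0) -> (0,0) [heading=0, draw]
  ]
]
Final: pos=(0,0), heading=0, 16 segment(s) drawn

Segment lengths:
  seg 1: (0,0) -> (-11.3,0), length = 11.3
  seg 2: (-11.3,0) -> (-14.8,0), length = 3.5
  seg 3: (-14.8,0) -> (-11.3,0), length = 3.5
  seg 4: (-11.3,0) -> (-14.8,0), length = 3.5
  seg 5: (-14.8,0) -> (-3.5,0), length = 11.3
  seg 6: (-3.5,0) -> (0,0), length = 3.5
  seg 7: (0,0) -> (-3.5,0), length = 3.5
  seg 8: (-3.5,0) -> (0,0), length = 3.5
  seg 9: (0,0) -> (-11.3,0), length = 11.3
  seg 10: (-11.3,0) -> (-14.8,0), length = 3.5
  seg 11: (-14.8,0) -> (-11.3,0), length = 3.5
  seg 12: (-11.3,0) -> (-14.8,0), length = 3.5
  seg 13: (-14.8,0) -> (-3.5,0), length = 11.3
  seg 14: (-3.5,0) -> (0,0), length = 3.5
  seg 15: (0,0) -> (-3.5,0), length = 3.5
  seg 16: (-3.5,0) -> (0,0), length = 3.5
Total = 87.2

Answer: 87.2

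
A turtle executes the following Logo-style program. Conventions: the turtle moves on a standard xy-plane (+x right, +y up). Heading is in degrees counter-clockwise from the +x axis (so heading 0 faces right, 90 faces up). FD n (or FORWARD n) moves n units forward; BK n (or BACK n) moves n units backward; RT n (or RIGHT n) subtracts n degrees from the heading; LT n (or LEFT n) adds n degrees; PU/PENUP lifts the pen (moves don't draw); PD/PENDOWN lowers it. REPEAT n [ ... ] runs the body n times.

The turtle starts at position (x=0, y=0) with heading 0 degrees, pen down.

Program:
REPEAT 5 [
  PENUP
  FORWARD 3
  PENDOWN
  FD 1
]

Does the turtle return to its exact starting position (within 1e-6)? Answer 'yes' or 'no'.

Answer: no

Derivation:
Executing turtle program step by step:
Start: pos=(0,0), heading=0, pen down
REPEAT 5 [
  -- iteration 1/5 --
  PU: pen up
  FD 3: (0,0) -> (3,0) [heading=0, move]
  PD: pen down
  FD 1: (3,0) -> (4,0) [heading=0, draw]
  -- iteration 2/5 --
  PU: pen up
  FD 3: (4,0) -> (7,0) [heading=0, move]
  PD: pen down
  FD 1: (7,0) -> (8,0) [heading=0, draw]
  -- iteration 3/5 --
  PU: pen up
  FD 3: (8,0) -> (11,0) [heading=0, move]
  PD: pen down
  FD 1: (11,0) -> (12,0) [heading=0, draw]
  -- iteration 4/5 --
  PU: pen up
  FD 3: (12,0) -> (15,0) [heading=0, move]
  PD: pen down
  FD 1: (15,0) -> (16,0) [heading=0, draw]
  -- iteration 5/5 --
  PU: pen up
  FD 3: (16,0) -> (19,0) [heading=0, move]
  PD: pen down
  FD 1: (19,0) -> (20,0) [heading=0, draw]
]
Final: pos=(20,0), heading=0, 5 segment(s) drawn

Start position: (0, 0)
Final position: (20, 0)
Distance = 20; >= 1e-6 -> NOT closed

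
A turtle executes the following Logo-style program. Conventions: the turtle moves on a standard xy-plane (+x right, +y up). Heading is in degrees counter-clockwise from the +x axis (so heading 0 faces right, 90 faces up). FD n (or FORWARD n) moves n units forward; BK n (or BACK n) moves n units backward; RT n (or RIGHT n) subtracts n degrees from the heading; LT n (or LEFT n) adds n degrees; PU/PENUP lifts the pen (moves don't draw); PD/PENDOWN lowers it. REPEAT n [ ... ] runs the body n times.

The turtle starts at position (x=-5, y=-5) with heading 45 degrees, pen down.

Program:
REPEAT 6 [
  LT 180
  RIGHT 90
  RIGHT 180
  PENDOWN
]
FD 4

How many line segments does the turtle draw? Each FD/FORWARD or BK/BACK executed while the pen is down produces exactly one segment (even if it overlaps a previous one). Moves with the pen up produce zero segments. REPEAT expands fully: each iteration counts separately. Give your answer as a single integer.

Answer: 1

Derivation:
Executing turtle program step by step:
Start: pos=(-5,-5), heading=45, pen down
REPEAT 6 [
  -- iteration 1/6 --
  LT 180: heading 45 -> 225
  RT 90: heading 225 -> 135
  RT 180: heading 135 -> 315
  PD: pen down
  -- iteration 2/6 --
  LT 180: heading 315 -> 135
  RT 90: heading 135 -> 45
  RT 180: heading 45 -> 225
  PD: pen down
  -- iteration 3/6 --
  LT 180: heading 225 -> 45
  RT 90: heading 45 -> 315
  RT 180: heading 315 -> 135
  PD: pen down
  -- iteration 4/6 --
  LT 180: heading 135 -> 315
  RT 90: heading 315 -> 225
  RT 180: heading 225 -> 45
  PD: pen down
  -- iteration 5/6 --
  LT 180: heading 45 -> 225
  RT 90: heading 225 -> 135
  RT 180: heading 135 -> 315
  PD: pen down
  -- iteration 6/6 --
  LT 180: heading 315 -> 135
  RT 90: heading 135 -> 45
  RT 180: heading 45 -> 225
  PD: pen down
]
FD 4: (-5,-5) -> (-7.828,-7.828) [heading=225, draw]
Final: pos=(-7.828,-7.828), heading=225, 1 segment(s) drawn
Segments drawn: 1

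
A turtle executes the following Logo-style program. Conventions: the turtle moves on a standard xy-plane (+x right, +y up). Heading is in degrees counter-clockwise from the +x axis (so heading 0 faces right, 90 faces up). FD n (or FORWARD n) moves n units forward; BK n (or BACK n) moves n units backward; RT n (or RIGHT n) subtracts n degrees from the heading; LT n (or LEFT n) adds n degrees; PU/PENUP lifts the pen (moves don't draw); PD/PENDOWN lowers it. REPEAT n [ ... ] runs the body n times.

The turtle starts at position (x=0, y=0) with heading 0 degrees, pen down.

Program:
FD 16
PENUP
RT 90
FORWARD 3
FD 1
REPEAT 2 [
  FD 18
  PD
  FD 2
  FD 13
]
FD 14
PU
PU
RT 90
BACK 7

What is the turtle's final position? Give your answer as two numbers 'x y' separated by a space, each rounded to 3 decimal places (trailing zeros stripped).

Executing turtle program step by step:
Start: pos=(0,0), heading=0, pen down
FD 16: (0,0) -> (16,0) [heading=0, draw]
PU: pen up
RT 90: heading 0 -> 270
FD 3: (16,0) -> (16,-3) [heading=270, move]
FD 1: (16,-3) -> (16,-4) [heading=270, move]
REPEAT 2 [
  -- iteration 1/2 --
  FD 18: (16,-4) -> (16,-22) [heading=270, move]
  PD: pen down
  FD 2: (16,-22) -> (16,-24) [heading=270, draw]
  FD 13: (16,-24) -> (16,-37) [heading=270, draw]
  -- iteration 2/2 --
  FD 18: (16,-37) -> (16,-55) [heading=270, draw]
  PD: pen down
  FD 2: (16,-55) -> (16,-57) [heading=270, draw]
  FD 13: (16,-57) -> (16,-70) [heading=270, draw]
]
FD 14: (16,-70) -> (16,-84) [heading=270, draw]
PU: pen up
PU: pen up
RT 90: heading 270 -> 180
BK 7: (16,-84) -> (23,-84) [heading=180, move]
Final: pos=(23,-84), heading=180, 7 segment(s) drawn

Answer: 23 -84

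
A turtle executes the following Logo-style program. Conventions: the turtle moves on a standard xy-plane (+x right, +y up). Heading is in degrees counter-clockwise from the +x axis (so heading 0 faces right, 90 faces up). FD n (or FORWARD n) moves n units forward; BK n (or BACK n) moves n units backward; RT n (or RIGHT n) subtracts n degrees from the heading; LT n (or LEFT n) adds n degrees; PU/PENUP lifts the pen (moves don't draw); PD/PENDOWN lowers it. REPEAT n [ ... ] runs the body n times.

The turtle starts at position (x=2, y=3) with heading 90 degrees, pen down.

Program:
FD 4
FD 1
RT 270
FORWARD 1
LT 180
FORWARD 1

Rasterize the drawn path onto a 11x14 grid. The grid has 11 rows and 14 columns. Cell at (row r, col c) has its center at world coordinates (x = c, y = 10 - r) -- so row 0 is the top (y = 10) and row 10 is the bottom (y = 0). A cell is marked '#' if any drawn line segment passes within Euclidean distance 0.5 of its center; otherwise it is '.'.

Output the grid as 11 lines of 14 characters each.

Segment 0: (2,3) -> (2,7)
Segment 1: (2,7) -> (2,8)
Segment 2: (2,8) -> (1,8)
Segment 3: (1,8) -> (2,8)

Answer: ..............
..............
.##...........
..#...........
..#...........
..#...........
..#...........
..#...........
..............
..............
..............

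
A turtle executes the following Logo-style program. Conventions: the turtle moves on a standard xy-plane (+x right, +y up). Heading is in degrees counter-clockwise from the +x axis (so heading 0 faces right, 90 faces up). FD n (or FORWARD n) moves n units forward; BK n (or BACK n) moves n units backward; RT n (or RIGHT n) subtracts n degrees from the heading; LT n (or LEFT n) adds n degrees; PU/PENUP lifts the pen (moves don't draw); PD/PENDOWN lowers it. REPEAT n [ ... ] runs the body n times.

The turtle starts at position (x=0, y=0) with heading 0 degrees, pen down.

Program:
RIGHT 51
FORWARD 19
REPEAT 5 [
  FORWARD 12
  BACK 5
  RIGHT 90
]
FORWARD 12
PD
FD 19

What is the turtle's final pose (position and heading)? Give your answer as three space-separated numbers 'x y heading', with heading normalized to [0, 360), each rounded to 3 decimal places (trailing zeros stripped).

Executing turtle program step by step:
Start: pos=(0,0), heading=0, pen down
RT 51: heading 0 -> 309
FD 19: (0,0) -> (11.957,-14.766) [heading=309, draw]
REPEAT 5 [
  -- iteration 1/5 --
  FD 12: (11.957,-14.766) -> (19.509,-24.092) [heading=309, draw]
  BK 5: (19.509,-24.092) -> (16.362,-20.206) [heading=309, draw]
  RT 90: heading 309 -> 219
  -- iteration 2/5 --
  FD 12: (16.362,-20.206) -> (7.037,-27.758) [heading=219, draw]
  BK 5: (7.037,-27.758) -> (10.922,-24.611) [heading=219, draw]
  RT 90: heading 219 -> 129
  -- iteration 3/5 --
  FD 12: (10.922,-24.611) -> (3.37,-15.285) [heading=129, draw]
  BK 5: (3.37,-15.285) -> (6.517,-19.171) [heading=129, draw]
  RT 90: heading 129 -> 39
  -- iteration 4/5 --
  FD 12: (6.517,-19.171) -> (15.843,-11.619) [heading=39, draw]
  BK 5: (15.843,-11.619) -> (11.957,-14.766) [heading=39, draw]
  RT 90: heading 39 -> 309
  -- iteration 5/5 --
  FD 12: (11.957,-14.766) -> (19.509,-24.092) [heading=309, draw]
  BK 5: (19.509,-24.092) -> (16.362,-20.206) [heading=309, draw]
  RT 90: heading 309 -> 219
]
FD 12: (16.362,-20.206) -> (7.037,-27.758) [heading=219, draw]
PD: pen down
FD 19: (7.037,-27.758) -> (-7.729,-39.715) [heading=219, draw]
Final: pos=(-7.729,-39.715), heading=219, 13 segment(s) drawn

Answer: -7.729 -39.715 219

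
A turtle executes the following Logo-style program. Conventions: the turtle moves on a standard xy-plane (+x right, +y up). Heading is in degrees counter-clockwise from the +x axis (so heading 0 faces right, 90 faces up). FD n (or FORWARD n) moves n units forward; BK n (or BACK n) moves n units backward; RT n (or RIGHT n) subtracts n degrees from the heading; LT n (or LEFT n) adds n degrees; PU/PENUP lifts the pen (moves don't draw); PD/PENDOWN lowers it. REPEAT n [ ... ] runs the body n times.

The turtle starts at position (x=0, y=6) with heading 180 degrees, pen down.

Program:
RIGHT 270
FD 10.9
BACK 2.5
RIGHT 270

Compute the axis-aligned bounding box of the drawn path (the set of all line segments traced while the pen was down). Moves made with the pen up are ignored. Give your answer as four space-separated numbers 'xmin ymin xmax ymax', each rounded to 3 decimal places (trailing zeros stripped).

Executing turtle program step by step:
Start: pos=(0,6), heading=180, pen down
RT 270: heading 180 -> 270
FD 10.9: (0,6) -> (0,-4.9) [heading=270, draw]
BK 2.5: (0,-4.9) -> (0,-2.4) [heading=270, draw]
RT 270: heading 270 -> 0
Final: pos=(0,-2.4), heading=0, 2 segment(s) drawn

Segment endpoints: x in {0, 0, 0}, y in {-4.9, -2.4, 6}
xmin=0, ymin=-4.9, xmax=0, ymax=6

Answer: 0 -4.9 0 6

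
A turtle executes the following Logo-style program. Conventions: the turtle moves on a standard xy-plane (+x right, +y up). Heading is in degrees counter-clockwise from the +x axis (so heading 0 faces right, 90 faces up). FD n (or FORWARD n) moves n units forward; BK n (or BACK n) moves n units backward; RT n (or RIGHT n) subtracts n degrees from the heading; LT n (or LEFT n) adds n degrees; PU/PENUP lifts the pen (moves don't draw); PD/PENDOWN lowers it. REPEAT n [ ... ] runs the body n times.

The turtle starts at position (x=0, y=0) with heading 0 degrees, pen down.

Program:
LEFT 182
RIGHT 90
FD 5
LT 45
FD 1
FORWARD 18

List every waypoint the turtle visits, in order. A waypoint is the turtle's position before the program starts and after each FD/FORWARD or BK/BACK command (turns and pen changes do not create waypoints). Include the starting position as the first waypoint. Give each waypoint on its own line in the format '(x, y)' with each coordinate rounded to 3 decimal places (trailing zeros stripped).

Answer: (0, 0)
(-0.174, 4.997)
(-0.906, 5.679)
(-14.07, 17.955)

Derivation:
Executing turtle program step by step:
Start: pos=(0,0), heading=0, pen down
LT 182: heading 0 -> 182
RT 90: heading 182 -> 92
FD 5: (0,0) -> (-0.174,4.997) [heading=92, draw]
LT 45: heading 92 -> 137
FD 1: (-0.174,4.997) -> (-0.906,5.679) [heading=137, draw]
FD 18: (-0.906,5.679) -> (-14.07,17.955) [heading=137, draw]
Final: pos=(-14.07,17.955), heading=137, 3 segment(s) drawn
Waypoints (4 total):
(0, 0)
(-0.174, 4.997)
(-0.906, 5.679)
(-14.07, 17.955)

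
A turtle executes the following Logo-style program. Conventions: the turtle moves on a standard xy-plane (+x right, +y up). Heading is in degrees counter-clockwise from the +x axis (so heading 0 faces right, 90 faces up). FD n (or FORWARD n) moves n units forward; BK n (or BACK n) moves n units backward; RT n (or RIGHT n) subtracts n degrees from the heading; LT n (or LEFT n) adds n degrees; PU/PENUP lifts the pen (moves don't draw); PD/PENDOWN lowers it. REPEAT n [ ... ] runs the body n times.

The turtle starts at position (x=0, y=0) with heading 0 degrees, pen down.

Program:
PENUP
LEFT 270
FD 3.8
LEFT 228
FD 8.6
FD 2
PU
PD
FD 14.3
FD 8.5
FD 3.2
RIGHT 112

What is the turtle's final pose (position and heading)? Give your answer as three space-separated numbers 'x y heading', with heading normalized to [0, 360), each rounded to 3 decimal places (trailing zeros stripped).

Executing turtle program step by step:
Start: pos=(0,0), heading=0, pen down
PU: pen up
LT 270: heading 0 -> 270
FD 3.8: (0,0) -> (0,-3.8) [heading=270, move]
LT 228: heading 270 -> 138
FD 8.6: (0,-3.8) -> (-6.391,1.955) [heading=138, move]
FD 2: (-6.391,1.955) -> (-7.877,3.293) [heading=138, move]
PU: pen up
PD: pen down
FD 14.3: (-7.877,3.293) -> (-18.504,12.861) [heading=138, draw]
FD 8.5: (-18.504,12.861) -> (-24.821,18.549) [heading=138, draw]
FD 3.2: (-24.821,18.549) -> (-27.199,20.69) [heading=138, draw]
RT 112: heading 138 -> 26
Final: pos=(-27.199,20.69), heading=26, 3 segment(s) drawn

Answer: -27.199 20.69 26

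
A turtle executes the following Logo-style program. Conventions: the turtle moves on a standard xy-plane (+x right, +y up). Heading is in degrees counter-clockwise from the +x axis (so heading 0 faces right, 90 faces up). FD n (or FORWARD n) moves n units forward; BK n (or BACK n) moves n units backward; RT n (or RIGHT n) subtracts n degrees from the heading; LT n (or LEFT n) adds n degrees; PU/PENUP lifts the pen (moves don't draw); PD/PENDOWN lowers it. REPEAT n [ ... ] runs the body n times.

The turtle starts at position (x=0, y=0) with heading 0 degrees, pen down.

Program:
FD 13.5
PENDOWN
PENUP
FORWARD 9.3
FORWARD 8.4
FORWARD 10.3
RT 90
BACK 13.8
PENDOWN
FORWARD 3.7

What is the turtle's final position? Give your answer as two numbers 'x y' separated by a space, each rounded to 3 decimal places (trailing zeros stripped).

Answer: 41.5 10.1

Derivation:
Executing turtle program step by step:
Start: pos=(0,0), heading=0, pen down
FD 13.5: (0,0) -> (13.5,0) [heading=0, draw]
PD: pen down
PU: pen up
FD 9.3: (13.5,0) -> (22.8,0) [heading=0, move]
FD 8.4: (22.8,0) -> (31.2,0) [heading=0, move]
FD 10.3: (31.2,0) -> (41.5,0) [heading=0, move]
RT 90: heading 0 -> 270
BK 13.8: (41.5,0) -> (41.5,13.8) [heading=270, move]
PD: pen down
FD 3.7: (41.5,13.8) -> (41.5,10.1) [heading=270, draw]
Final: pos=(41.5,10.1), heading=270, 2 segment(s) drawn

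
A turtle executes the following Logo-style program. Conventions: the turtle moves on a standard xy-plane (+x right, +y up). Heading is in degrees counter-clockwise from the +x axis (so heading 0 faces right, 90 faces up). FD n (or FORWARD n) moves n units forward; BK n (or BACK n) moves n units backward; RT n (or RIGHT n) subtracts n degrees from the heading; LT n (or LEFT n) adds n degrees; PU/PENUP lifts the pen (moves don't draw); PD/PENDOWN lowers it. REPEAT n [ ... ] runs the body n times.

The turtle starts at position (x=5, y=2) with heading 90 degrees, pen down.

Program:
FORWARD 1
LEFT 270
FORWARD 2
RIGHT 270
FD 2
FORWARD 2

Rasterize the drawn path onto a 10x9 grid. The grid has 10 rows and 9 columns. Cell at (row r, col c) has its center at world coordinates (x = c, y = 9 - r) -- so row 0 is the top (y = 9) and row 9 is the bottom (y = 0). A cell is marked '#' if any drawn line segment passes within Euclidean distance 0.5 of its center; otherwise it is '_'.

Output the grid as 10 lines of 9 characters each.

Segment 0: (5,2) -> (5,3)
Segment 1: (5,3) -> (7,3)
Segment 2: (7,3) -> (7,5)
Segment 3: (7,5) -> (7,7)

Answer: _________
_________
_______#_
_______#_
_______#_
_______#_
_____###_
_____#___
_________
_________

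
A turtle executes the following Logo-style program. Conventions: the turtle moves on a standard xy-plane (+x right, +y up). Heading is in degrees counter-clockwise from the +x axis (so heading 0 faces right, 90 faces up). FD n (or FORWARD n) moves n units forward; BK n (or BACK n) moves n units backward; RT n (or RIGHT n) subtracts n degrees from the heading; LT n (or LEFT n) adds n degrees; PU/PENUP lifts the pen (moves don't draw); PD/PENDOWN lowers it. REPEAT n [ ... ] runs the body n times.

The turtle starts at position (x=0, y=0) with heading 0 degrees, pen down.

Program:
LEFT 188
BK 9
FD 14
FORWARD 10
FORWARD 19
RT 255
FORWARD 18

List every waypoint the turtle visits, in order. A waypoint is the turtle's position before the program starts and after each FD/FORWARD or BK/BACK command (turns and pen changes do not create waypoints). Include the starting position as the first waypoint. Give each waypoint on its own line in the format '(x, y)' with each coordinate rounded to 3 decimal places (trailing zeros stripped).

Answer: (0, 0)
(8.912, 1.253)
(-4.951, -0.696)
(-14.854, -2.088)
(-33.669, -4.732)
(-26.636, -21.301)

Derivation:
Executing turtle program step by step:
Start: pos=(0,0), heading=0, pen down
LT 188: heading 0 -> 188
BK 9: (0,0) -> (8.912,1.253) [heading=188, draw]
FD 14: (8.912,1.253) -> (-4.951,-0.696) [heading=188, draw]
FD 10: (-4.951,-0.696) -> (-14.854,-2.088) [heading=188, draw]
FD 19: (-14.854,-2.088) -> (-33.669,-4.732) [heading=188, draw]
RT 255: heading 188 -> 293
FD 18: (-33.669,-4.732) -> (-26.636,-21.301) [heading=293, draw]
Final: pos=(-26.636,-21.301), heading=293, 5 segment(s) drawn
Waypoints (6 total):
(0, 0)
(8.912, 1.253)
(-4.951, -0.696)
(-14.854, -2.088)
(-33.669, -4.732)
(-26.636, -21.301)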